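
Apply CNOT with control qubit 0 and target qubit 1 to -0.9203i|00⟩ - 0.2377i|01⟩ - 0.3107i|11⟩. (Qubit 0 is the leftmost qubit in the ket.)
-0.9203i|00⟩ - 0.2377i|01⟩ - 0.3107i|10⟩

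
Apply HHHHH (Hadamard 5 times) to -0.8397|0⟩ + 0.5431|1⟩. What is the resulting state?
-0.2097|0⟩ - 0.9778|1⟩

H² = I, so H^5 = H: a single Hadamard. With (a, b) = (-0.8397, 0.5431), H gives ((a + b)/√2, (a − b)/√2) = (-0.2097, -0.9778).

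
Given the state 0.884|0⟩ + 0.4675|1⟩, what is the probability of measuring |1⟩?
0.2186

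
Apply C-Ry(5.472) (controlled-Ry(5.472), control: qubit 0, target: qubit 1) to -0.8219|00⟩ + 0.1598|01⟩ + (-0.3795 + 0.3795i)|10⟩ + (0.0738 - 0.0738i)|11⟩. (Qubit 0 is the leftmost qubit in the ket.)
-0.8219|00⟩ + 0.1598|01⟩ + (0.3196 - 0.3196i)|10⟩ + (-0.2175 + 0.2175i)|11⟩

C-Ry(5.472) leaves the control-|0⟩ kets |00⟩, |01⟩ unchanged and applies Ry(5.472) to qubit 1 on the control-|1⟩ pair (|10⟩, |11⟩).
Ry(5.472) = [[cos(θ/2), −sin(θ/2)], [sin(θ/2), cos(θ/2)]]; θ = 5.472, cos(θ/2) ≈ -0.918869, sin(θ/2) ≈ 0.394563.
With a = amp(|10⟩) = (-0.3795 + 0.3795i) and b = amp(|11⟩) = (0.0738 - 0.0738i):
new amp(|10⟩) = (-0.918869)·a + (-0.394563)·b = (0.3196 - 0.3196i)
new amp(|11⟩) = (0.394563)·a + (-0.918869)·b = (-0.2175 + 0.2175i)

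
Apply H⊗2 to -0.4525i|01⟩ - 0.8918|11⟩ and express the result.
(-0.4459 - 0.2263i)|00⟩ + (0.4459 + 0.2263i)|01⟩ + (0.4459 - 0.2263i)|10⟩ + (-0.4459 + 0.2263i)|11⟩

H⊗2 gives amp(|y⟩) = (1/2) Σ_x (−1)^(x·y) amp(|x⟩), where x·y is the number of positions in which both x and y have a 1.
|00⟩: (-0.4525i - 0.8918)/2 = (-0.4459 - 0.2263i)
|01⟩: (0.4525i + 0.8918)/2 = (0.4459 + 0.2263i)
|10⟩: (-0.4525i + 0.8918)/2 = (0.4459 - 0.2263i)
|11⟩: (0.4525i - 0.8918)/2 = (-0.4459 + 0.2263i)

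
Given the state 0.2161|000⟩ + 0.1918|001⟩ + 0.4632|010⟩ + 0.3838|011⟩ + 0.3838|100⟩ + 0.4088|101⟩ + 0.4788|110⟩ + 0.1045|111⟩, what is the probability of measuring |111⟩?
0.01092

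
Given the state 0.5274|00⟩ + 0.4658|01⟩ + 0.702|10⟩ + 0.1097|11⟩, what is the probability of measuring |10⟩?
0.4928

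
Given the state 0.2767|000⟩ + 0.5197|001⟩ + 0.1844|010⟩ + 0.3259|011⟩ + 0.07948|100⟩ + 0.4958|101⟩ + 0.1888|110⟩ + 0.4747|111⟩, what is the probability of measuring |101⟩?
0.2458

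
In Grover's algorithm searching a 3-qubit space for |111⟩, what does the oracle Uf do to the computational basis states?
Uf|x⟩ = -|x⟩ if x = 111, else |x⟩ (phase flip on target)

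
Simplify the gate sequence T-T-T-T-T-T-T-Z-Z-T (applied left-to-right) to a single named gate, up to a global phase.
I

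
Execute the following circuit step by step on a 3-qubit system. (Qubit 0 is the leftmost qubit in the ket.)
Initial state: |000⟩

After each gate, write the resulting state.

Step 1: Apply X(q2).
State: |001⟩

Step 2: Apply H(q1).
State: 1/√2|001⟩ + 1/√2|011⟩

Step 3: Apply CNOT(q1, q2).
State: 1/√2|001⟩ + 1/√2|010⟩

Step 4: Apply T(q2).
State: (1/2 + (1/2)i)|001⟩ + 1/√2|010⟩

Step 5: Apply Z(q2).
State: (-1/2 - (1/2)i)|001⟩ + 1/√2|010⟩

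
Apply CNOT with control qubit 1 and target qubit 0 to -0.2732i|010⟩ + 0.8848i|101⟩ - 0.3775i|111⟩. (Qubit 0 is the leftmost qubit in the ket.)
-0.3775i|011⟩ + 0.8848i|101⟩ - 0.2732i|110⟩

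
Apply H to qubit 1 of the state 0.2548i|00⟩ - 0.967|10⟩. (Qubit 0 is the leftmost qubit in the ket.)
0.1802i|00⟩ + 0.1802i|01⟩ - 0.6838|10⟩ - 0.6838|11⟩

H on qubit 1 mixes each pair of kets that differ only in qubit 1: amplitudes (a, b) of (|…0…⟩, |…1…⟩) become ((a + b)/√2, (a − b)/√2). Kets absent from the input have amplitude 0.
(|00⟩, |01⟩): (a, b) = (0.2548i, 0) → (0.1802i, 0.1802i)
(|10⟩, |11⟩): (a, b) = (-0.967, 0) → (-0.6838, -0.6838)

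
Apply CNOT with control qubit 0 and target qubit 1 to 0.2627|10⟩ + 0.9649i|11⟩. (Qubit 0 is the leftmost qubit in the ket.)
0.9649i|10⟩ + 0.2627|11⟩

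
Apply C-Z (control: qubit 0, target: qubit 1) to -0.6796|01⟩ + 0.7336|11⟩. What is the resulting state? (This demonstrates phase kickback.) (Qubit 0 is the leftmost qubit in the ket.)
-0.6796|01⟩ - 0.7336|11⟩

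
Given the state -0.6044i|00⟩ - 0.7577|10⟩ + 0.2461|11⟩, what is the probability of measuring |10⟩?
0.5741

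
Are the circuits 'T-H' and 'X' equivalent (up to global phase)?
No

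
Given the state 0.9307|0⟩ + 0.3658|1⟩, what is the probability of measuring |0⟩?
0.8662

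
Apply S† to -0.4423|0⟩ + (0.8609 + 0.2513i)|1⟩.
-0.4423|0⟩ + (0.2513 - 0.8609i)|1⟩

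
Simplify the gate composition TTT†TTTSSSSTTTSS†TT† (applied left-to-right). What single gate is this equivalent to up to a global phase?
T†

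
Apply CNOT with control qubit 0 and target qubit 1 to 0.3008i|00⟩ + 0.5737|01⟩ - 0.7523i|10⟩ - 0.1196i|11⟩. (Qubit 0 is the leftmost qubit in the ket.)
0.3008i|00⟩ + 0.5737|01⟩ - 0.1196i|10⟩ - 0.7523i|11⟩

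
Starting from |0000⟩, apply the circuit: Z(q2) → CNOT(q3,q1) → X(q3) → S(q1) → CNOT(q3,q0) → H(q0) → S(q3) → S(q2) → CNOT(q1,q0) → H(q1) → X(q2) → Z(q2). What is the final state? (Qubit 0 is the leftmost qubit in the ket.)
-(1/2)i|0011⟩ - (1/2)i|0111⟩ + (1/2)i|1011⟩ + (1/2)i|1111⟩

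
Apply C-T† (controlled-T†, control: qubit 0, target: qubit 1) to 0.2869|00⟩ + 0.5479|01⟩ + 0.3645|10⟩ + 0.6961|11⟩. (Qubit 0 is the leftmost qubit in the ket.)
0.2869|00⟩ + 0.5479|01⟩ + 0.3645|10⟩ + (0.4922 - 0.4922i)|11⟩

C-T† leaves the control-|0⟩ kets |00⟩, |01⟩ unchanged and applies T† to qubit 1 on the control-|1⟩ pair (|10⟩, |11⟩).
T† = [[1, 0], [0, (1/√2 - (1/√2)i)]].
With a = amp(|10⟩) = 0.3645 and b = amp(|11⟩) = 0.6961:
new amp(|10⟩) = (1)·a = 0.3645
new amp(|11⟩) = (1/√2 - (1/√2)i)·b = (0.4922 - 0.4922i)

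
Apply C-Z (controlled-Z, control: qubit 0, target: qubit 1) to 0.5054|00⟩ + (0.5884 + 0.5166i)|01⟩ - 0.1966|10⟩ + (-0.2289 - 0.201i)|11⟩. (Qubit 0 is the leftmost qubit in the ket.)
0.5054|00⟩ + (0.5884 + 0.5166i)|01⟩ - 0.1966|10⟩ + (0.2289 + 0.201i)|11⟩

C-Z leaves the control-|0⟩ kets |00⟩, |01⟩ unchanged and applies Z to qubit 1 on the control-|1⟩ pair (|10⟩, |11⟩).
Z = [[1, 0], [0, -1]].
With a = amp(|10⟩) = -0.1966 and b = amp(|11⟩) = (-0.2289 - 0.201i):
new amp(|10⟩) = (1)·a = -0.1966
new amp(|11⟩) = (-1)·b = (0.2289 + 0.201i)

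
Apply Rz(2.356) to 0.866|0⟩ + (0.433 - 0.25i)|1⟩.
(0.3315 - 0.8i)|0⟩ + (0.3967 + 0.3043i)|1⟩

Rz(2.356) = [[e^(−iθ/2), 0], [0, e^(iθ/2)]] with e^(±iθ/2) = cos(θ/2) ± i·sin(θ/2); θ = 2.356, cos(θ/2) ≈ 0.382773, sin(θ/2) ≈ 0.923842.
With a = amp(|0⟩) = 0.866 and b = amp(|1⟩) = (0.433 - 0.25i):
new amp(|0⟩) = (0.382773 - 0.923842i)·a = (0.3315 - 0.8i)
new amp(|1⟩) = (0.382773 + 0.923842i)·b = (0.3967 + 0.3043i)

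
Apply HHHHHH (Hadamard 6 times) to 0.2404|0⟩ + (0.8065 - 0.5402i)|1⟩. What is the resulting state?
0.2404|0⟩ + (0.8065 - 0.5402i)|1⟩

H² = I, so an even number of Hadamards cancels: H^6 = I and the state is unchanged.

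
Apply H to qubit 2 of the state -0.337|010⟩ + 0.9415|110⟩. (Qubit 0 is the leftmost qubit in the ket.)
-0.2383|010⟩ - 0.2383|011⟩ + 0.6657|110⟩ + 0.6657|111⟩

H on qubit 2 mixes each pair of kets that differ only in qubit 2: amplitudes (a, b) of (|…0…⟩, |…1…⟩) become ((a + b)/√2, (a − b)/√2). Kets absent from the input have amplitude 0.
(|010⟩, |011⟩): (a, b) = (-0.337, 0) → (-0.2383, -0.2383)
(|110⟩, |111⟩): (a, b) = (0.9415, 0) → (0.6657, 0.6657)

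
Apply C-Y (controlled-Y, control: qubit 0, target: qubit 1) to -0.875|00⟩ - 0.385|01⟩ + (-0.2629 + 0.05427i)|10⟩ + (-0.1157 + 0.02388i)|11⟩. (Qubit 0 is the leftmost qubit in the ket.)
-0.875|00⟩ - 0.385|01⟩ + (0.02388 + 0.1157i)|10⟩ + (-0.05427 - 0.2629i)|11⟩

C-Y leaves the control-|0⟩ kets |00⟩, |01⟩ unchanged and applies Y to qubit 1 on the control-|1⟩ pair (|10⟩, |11⟩).
Y = [[0, -i], [i, 0]].
With a = amp(|10⟩) = (-0.2629 + 0.05427i) and b = amp(|11⟩) = (-0.1157 + 0.02388i):
new amp(|10⟩) = (-i)·b = (0.02388 + 0.1157i)
new amp(|11⟩) = (i)·a = (-0.05427 - 0.2629i)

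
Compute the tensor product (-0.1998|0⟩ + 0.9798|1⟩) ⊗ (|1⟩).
-0.1998|01⟩ + 0.9798|11⟩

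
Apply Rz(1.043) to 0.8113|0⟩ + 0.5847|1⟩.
(0.7035 - 0.4042i)|0⟩ + (0.507 + 0.2913i)|1⟩

Rz(1.043) = [[e^(−iθ/2), 0], [0, e^(iθ/2)]] with e^(±iθ/2) = cos(θ/2) ± i·sin(θ/2); θ = 1.043, cos(θ/2) ≈ 0.867073, sin(θ/2) ≈ 0.498181.
With a = amp(|0⟩) = 0.8113 and b = amp(|1⟩) = 0.5847:
new amp(|0⟩) = (0.867073 - 0.498181i)·a = (0.7035 - 0.4042i)
new amp(|1⟩) = (0.867073 + 0.498181i)·b = (0.507 + 0.2913i)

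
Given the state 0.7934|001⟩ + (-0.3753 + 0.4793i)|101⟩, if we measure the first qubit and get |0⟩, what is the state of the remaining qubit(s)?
|01⟩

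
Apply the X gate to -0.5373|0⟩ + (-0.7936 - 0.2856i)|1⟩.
(-0.7936 - 0.2856i)|0⟩ - 0.5373|1⟩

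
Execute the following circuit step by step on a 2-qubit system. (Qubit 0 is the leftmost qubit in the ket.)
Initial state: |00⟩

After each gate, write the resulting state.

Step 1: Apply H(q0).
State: 1/√2|00⟩ + 1/√2|10⟩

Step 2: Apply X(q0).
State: 1/√2|00⟩ + 1/√2|10⟩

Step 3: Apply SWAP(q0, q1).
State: 1/√2|00⟩ + 1/√2|01⟩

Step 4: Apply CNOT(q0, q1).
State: 1/√2|00⟩ + 1/√2|01⟩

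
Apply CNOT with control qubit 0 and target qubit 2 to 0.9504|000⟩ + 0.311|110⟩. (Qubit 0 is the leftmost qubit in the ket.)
0.9504|000⟩ + 0.311|111⟩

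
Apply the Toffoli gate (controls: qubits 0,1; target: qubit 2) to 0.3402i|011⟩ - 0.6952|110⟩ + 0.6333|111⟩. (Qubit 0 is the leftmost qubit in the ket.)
0.3402i|011⟩ + 0.6333|110⟩ - 0.6952|111⟩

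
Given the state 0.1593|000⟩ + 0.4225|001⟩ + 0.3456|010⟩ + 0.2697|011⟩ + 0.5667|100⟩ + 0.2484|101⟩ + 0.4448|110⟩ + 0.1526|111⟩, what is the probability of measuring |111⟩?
0.02329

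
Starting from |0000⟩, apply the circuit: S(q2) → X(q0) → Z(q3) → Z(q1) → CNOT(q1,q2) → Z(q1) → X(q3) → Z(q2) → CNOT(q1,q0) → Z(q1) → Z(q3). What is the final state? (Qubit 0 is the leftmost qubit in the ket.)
-|1001⟩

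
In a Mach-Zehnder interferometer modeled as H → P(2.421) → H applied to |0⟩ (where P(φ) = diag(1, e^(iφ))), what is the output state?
(0.1243 + 0.3299i)|0⟩ + (0.8757 - 0.3299i)|1⟩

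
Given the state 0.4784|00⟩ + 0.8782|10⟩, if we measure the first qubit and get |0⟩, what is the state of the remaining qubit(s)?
|0⟩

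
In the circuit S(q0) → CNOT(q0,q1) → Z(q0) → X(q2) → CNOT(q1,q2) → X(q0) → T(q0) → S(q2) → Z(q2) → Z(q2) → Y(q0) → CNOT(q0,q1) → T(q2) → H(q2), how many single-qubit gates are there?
11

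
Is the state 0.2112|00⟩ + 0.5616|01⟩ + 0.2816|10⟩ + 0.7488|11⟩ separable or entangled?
Separable

Writing the state as a|00⟩ + b|01⟩ + c|10⟩ + d|11⟩, it is a product state iff ad − bc = 0.
Here (a, b, c, d) = (0.2112, 0.5616, 0.2816, 0.7488): ad − bc = (0.2112)(0.7488) − (0.5616)(0.2816) = 0, so the state is separable.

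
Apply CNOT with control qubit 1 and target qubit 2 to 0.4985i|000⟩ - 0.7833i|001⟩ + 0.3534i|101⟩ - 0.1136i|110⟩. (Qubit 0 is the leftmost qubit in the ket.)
0.4985i|000⟩ - 0.7833i|001⟩ + 0.3534i|101⟩ - 0.1136i|111⟩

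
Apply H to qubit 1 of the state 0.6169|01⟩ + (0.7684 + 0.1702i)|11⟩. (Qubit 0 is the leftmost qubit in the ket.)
0.4362|00⟩ - 0.4362|01⟩ + (0.5433 + 0.1203i)|10⟩ + (-0.5433 - 0.1203i)|11⟩

H on qubit 1 mixes each pair of kets that differ only in qubit 1: amplitudes (a, b) of (|…0…⟩, |…1…⟩) become ((a + b)/√2, (a − b)/√2). Kets absent from the input have amplitude 0.
(|00⟩, |01⟩): (a, b) = (0, 0.6169) → (0.4362, -0.4362)
(|10⟩, |11⟩): (a, b) = (0, (0.7684 + 0.1702i)) → ((0.5433 + 0.1203i), (-0.5433 - 0.1203i))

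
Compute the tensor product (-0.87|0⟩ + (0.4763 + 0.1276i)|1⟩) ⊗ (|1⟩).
-0.87|01⟩ + (0.4763 + 0.1276i)|11⟩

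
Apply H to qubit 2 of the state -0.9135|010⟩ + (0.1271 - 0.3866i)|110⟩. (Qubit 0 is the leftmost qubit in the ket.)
-0.6459|010⟩ - 0.6459|011⟩ + (0.08987 - 0.2734i)|110⟩ + (0.08987 - 0.2734i)|111⟩

H on qubit 2 mixes each pair of kets that differ only in qubit 2: amplitudes (a, b) of (|…0…⟩, |…1…⟩) become ((a + b)/√2, (a − b)/√2). Kets absent from the input have amplitude 0.
(|010⟩, |011⟩): (a, b) = (-0.9135, 0) → (-0.6459, -0.6459)
(|110⟩, |111⟩): (a, b) = ((0.1271 - 0.3866i), 0) → ((0.08987 - 0.2734i), (0.08987 - 0.2734i))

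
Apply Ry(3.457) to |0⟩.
-0.1571|0⟩ + 0.9876|1⟩

Ry(3.457) = [[cos(θ/2), −sin(θ/2)], [sin(θ/2), cos(θ/2)]]; θ = 3.457, cos(θ/2) ≈ -0.157051, sin(θ/2) ≈ 0.987591.
With a = amp(|0⟩) = 1 and b = amp(|1⟩) = 0:
new amp(|0⟩) = (-0.157051)·a + (-0.987591)·b = -0.1571
new amp(|1⟩) = (0.987591)·a + (-0.157051)·b = 0.9876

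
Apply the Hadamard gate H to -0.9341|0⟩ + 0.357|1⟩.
-0.4081|0⟩ - 0.9129|1⟩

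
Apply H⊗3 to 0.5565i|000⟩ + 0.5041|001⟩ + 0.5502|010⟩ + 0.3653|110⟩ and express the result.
(0.5019 + 0.1968i)|000⟩ + (0.1455 + 0.1968i)|001⟩ + (-0.1455 + 0.1968i)|010⟩ + (-0.5019 + 0.1968i)|011⟩ + (0.2436 + 0.1968i)|100⟩ + (-0.1129 + 0.1968i)|101⟩ + (0.1129 + 0.1968i)|110⟩ + (-0.2436 + 0.1968i)|111⟩

H⊗3 gives amp(|y⟩) = (1/2√2) Σ_x (−1)^(x·y) amp(|x⟩), where x·y is the number of positions in which both x and y have a 1.
|000⟩: (0.5565i + 0.5041 + 0.5502 + 0.3653)/(2√2) = (0.5019 + 0.1968i)
|001⟩: (0.5565i - 0.5041 + 0.5502 + 0.3653)/(2√2) = (0.1455 + 0.1968i)
|010⟩: (0.5565i + 0.5041 - 0.5502 - 0.3653)/(2√2) = (-0.1455 + 0.1968i)
|011⟩: (0.5565i - 0.5041 - 0.5502 - 0.3653)/(2√2) = (-0.5019 + 0.1968i)
|100⟩: (0.5565i + 0.5041 + 0.5502 - 0.3653)/(2√2) = (0.2436 + 0.1968i)
|101⟩: (0.5565i - 0.5041 + 0.5502 - 0.3653)/(2√2) = (-0.1129 + 0.1968i)
|110⟩: (0.5565i + 0.5041 - 0.5502 + 0.3653)/(2√2) = (0.1129 + 0.1968i)
|111⟩: (0.5565i - 0.5041 - 0.5502 + 0.3653)/(2√2) = (-0.2436 + 0.1968i)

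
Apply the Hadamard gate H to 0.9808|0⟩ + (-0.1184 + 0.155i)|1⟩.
(0.6098 + 0.1096i)|0⟩ + (0.7773 - 0.1096i)|1⟩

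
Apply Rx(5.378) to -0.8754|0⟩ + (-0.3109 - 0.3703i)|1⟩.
(0.6253 + 0.136i)|0⟩ + (0.2796 + 0.7158i)|1⟩

Rx(5.378) = [[cos(θ/2), −i·sin(θ/2)], [−i·sin(θ/2), cos(θ/2)]]; θ = 5.378, cos(θ/2) ≈ -0.899316, sin(θ/2) ≈ 0.437299.
With a = amp(|0⟩) = -0.8754 and b = amp(|1⟩) = (-0.3109 - 0.3703i):
new amp(|0⟩) = (-0.899316)·a + (-0.437299i)·b = (0.6253 + 0.136i)
new amp(|1⟩) = (-0.437299i)·a + (-0.899316)·b = (0.2796 + 0.7158i)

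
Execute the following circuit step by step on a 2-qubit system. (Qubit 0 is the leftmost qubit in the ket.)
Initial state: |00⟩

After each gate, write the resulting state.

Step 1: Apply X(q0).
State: |10⟩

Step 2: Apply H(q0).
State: 1/√2|00⟩ - 1/√2|10⟩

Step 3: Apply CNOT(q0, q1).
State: 1/√2|00⟩ - 1/√2|11⟩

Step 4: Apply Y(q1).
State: (1/√2)i|01⟩ + (1/√2)i|10⟩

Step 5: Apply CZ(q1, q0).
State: (1/√2)i|01⟩ + (1/√2)i|10⟩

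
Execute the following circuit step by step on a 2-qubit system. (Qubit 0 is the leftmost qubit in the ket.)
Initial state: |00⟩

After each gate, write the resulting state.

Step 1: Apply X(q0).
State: |10⟩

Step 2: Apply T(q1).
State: |10⟩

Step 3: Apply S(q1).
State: |10⟩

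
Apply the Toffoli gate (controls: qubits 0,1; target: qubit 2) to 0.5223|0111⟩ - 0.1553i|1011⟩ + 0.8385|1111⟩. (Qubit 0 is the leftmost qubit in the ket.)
0.5223|0111⟩ - 0.1553i|1011⟩ + 0.8385|1101⟩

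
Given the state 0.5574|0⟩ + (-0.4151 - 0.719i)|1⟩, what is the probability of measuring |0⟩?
0.3107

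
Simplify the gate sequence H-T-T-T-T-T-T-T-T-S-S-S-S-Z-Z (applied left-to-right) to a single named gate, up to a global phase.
H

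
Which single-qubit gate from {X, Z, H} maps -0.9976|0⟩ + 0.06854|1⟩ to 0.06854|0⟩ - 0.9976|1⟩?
X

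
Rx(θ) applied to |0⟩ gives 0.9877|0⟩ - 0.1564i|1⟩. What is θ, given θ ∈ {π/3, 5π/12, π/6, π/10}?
π/10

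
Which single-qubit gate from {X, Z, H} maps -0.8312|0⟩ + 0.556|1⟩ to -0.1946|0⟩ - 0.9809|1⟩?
H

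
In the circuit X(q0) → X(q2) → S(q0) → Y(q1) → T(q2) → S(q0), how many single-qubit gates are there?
6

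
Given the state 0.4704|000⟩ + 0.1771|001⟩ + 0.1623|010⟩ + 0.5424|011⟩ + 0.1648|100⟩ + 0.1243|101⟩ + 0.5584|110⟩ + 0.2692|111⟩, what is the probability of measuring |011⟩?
0.2942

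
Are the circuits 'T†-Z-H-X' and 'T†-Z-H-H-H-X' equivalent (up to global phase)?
Yes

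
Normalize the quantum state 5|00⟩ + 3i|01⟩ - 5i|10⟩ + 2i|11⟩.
0.6299|00⟩ + (1/√7)i|01⟩ - 0.6299i|10⟩ + 0.252i|11⟩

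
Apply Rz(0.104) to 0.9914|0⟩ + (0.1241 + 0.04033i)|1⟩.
(0.9901 - 0.05153i)|0⟩ + (0.1218 + 0.04673i)|1⟩

Rz(0.104) = [[e^(−iθ/2), 0], [0, e^(iθ/2)]] with e^(±iθ/2) = cos(θ/2) ± i·sin(θ/2); θ = 0.104, cos(θ/2) ≈ 0.998648, sin(θ/2) ≈ 0.0519766.
With a = amp(|0⟩) = 0.9914 and b = amp(|1⟩) = (0.1241 + 0.04033i):
new amp(|0⟩) = (0.998648 - 0.0519766i)·a = (0.9901 - 0.05153i)
new amp(|1⟩) = (0.998648 + 0.0519766i)·b = (0.1218 + 0.04673i)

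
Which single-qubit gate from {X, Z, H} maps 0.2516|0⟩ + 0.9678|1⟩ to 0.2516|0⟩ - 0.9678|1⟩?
Z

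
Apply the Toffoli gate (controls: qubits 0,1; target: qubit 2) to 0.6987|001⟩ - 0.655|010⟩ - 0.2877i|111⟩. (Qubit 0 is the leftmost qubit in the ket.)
0.6987|001⟩ - 0.655|010⟩ - 0.2877i|110⟩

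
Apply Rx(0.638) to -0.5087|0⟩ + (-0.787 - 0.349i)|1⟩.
(-0.5925 + 0.2468i)|0⟩ + (-0.7473 - 0.1719i)|1⟩

Rx(0.638) = [[cos(θ/2), −i·sin(θ/2)], [−i·sin(θ/2), cos(θ/2)]]; θ = 0.638, cos(θ/2) ≈ 0.94955, sin(θ/2) ≈ 0.313617.
With a = amp(|0⟩) = -0.5087 and b = amp(|1⟩) = (-0.787 - 0.349i):
new amp(|0⟩) = (0.94955)·a + (-0.313617i)·b = (-0.5925 + 0.2468i)
new amp(|1⟩) = (-0.313617i)·a + (0.94955)·b = (-0.7473 - 0.1719i)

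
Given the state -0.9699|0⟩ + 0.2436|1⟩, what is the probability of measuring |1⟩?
0.05934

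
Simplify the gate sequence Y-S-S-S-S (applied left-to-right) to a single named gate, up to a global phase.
Y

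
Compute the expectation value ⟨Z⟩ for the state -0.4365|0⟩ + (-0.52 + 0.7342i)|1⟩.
-0.6189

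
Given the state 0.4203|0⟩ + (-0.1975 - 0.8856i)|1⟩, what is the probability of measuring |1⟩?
0.8233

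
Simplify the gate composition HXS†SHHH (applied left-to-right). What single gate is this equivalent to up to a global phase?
Z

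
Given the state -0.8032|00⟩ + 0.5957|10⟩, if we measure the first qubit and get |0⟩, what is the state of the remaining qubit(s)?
-|0⟩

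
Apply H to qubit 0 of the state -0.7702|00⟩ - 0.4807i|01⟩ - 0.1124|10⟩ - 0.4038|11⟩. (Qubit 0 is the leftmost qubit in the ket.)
-0.6241|00⟩ + (-0.2855 - 0.3399i)|01⟩ - 0.4651|10⟩ + (0.2855 - 0.3399i)|11⟩

H on qubit 0 mixes each pair of kets that differ only in qubit 0: amplitudes (a, b) of (|…0…⟩, |…1…⟩) become ((a + b)/√2, (a − b)/√2). Kets absent from the input have amplitude 0.
(|00⟩, |10⟩): (a, b) = (-0.7702, -0.1124) → (-0.6241, -0.4651)
(|01⟩, |11⟩): (a, b) = (-0.4807i, -0.4038) → ((-0.2855 - 0.3399i), (0.2855 - 0.3399i))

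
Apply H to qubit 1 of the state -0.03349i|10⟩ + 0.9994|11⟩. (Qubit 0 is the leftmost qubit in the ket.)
(0.7067 - 0.02368i)|10⟩ + (-0.7067 - 0.02368i)|11⟩

H on qubit 1 mixes each pair of kets that differ only in qubit 1: amplitudes (a, b) of (|…0…⟩, |…1…⟩) become ((a + b)/√2, (a − b)/√2). Kets absent from the input have amplitude 0.
(|10⟩, |11⟩): (a, b) = (-0.03349i, 0.9994) → ((0.7067 - 0.02368i), (-0.7067 - 0.02368i))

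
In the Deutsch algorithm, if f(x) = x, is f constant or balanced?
Balanced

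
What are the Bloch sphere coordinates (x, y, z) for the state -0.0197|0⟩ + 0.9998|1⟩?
(-0.03939, 0, -0.9992)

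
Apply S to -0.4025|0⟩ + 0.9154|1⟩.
-0.4025|0⟩ + 0.9154i|1⟩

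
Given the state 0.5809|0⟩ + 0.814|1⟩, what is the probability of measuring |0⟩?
0.3374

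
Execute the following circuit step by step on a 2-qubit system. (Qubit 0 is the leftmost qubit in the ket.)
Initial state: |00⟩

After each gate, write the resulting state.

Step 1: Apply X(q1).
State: |01⟩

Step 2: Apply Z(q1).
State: -|01⟩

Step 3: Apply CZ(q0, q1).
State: -|01⟩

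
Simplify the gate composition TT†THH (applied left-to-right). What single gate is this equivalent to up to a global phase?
T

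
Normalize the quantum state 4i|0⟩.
i|0⟩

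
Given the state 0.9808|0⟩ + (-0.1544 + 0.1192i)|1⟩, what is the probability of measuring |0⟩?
0.962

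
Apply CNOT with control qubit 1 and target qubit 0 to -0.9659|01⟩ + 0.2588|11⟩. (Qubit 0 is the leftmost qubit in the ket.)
0.2588|01⟩ - 0.9659|11⟩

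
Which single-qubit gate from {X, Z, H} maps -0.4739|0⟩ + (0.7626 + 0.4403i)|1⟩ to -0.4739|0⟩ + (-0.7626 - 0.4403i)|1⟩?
Z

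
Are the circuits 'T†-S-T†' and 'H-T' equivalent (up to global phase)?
No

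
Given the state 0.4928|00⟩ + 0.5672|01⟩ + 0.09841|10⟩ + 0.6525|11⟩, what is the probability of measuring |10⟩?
0.009685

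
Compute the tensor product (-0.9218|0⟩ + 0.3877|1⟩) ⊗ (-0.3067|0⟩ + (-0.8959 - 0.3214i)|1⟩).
0.2827|00⟩ + (0.8258 + 0.2963i)|01⟩ - 0.1189|10⟩ + (-0.3473 - 0.1246i)|11⟩

amp(|b₁b₂…⟩) = product of the factor amplitudes for bits b₁, b₂, …; only kets whose every factor amplitude is nonzero survive.
|00⟩: (-0.9218)(-0.3067) = 0.2827
|01⟩: (-0.9218)(-0.8959 - 0.3214i) = (0.8258 + 0.2963i)
|10⟩: (0.3877)(-0.3067) = -0.1189
|11⟩: (0.3877)(-0.8959 - 0.3214i) = (-0.3473 - 0.1246i)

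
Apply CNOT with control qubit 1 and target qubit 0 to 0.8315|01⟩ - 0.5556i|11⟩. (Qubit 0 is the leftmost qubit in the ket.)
-0.5556i|01⟩ + 0.8315|11⟩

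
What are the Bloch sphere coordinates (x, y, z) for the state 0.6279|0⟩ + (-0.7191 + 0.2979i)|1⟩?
(-0.903, 0.3741, -0.2116)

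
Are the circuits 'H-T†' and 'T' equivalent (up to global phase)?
No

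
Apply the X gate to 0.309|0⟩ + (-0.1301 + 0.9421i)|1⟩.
(-0.1301 + 0.9421i)|0⟩ + 0.309|1⟩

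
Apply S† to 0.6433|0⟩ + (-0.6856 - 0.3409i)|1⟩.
0.6433|0⟩ + (-0.3409 + 0.6856i)|1⟩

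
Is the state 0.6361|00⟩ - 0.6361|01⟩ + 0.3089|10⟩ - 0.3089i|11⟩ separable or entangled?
Entangled

Writing the state as a|00⟩ + b|01⟩ + c|10⟩ + d|11⟩, it is a product state iff ad − bc = 0.
Here (a, b, c, d) = (0.6361, -0.6361, 0.3089, -0.3089i): ad − bc = (0.6361)(-0.3089i) − (-0.6361)(0.3089) = (0.1965 - 0.1965i) ≠ 0, so the state is entangled.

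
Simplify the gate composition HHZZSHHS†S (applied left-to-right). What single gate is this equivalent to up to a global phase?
S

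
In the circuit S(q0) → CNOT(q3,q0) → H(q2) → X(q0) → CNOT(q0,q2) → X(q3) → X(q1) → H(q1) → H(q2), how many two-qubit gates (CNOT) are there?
2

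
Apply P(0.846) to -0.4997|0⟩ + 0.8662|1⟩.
-0.4997|0⟩ + (0.5743 + 0.6485i)|1⟩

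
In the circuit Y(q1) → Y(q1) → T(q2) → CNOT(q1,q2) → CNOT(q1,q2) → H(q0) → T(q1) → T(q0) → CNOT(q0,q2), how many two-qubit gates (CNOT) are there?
3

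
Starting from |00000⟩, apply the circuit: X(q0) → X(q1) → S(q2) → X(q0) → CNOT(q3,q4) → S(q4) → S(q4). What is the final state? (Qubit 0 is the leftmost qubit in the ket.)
|01000⟩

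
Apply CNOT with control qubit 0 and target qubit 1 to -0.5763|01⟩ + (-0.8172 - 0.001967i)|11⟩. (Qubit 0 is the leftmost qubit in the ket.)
-0.5763|01⟩ + (-0.8172 - 0.001967i)|10⟩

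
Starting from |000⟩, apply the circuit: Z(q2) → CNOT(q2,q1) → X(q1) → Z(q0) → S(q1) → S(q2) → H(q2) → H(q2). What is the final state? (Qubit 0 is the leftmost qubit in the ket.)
i|010⟩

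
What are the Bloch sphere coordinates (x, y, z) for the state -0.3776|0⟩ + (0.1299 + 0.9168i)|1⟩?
(-0.0981, -0.6924, -0.7148)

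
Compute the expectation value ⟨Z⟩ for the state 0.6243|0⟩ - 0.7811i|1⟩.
-0.2204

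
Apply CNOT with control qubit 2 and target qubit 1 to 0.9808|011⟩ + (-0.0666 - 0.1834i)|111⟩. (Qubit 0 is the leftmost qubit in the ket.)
0.9808|001⟩ + (-0.0666 - 0.1834i)|101⟩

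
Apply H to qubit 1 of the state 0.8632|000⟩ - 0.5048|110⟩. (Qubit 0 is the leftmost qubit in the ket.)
0.6104|000⟩ + 0.6104|010⟩ - 0.3569|100⟩ + 0.3569|110⟩

H on qubit 1 mixes each pair of kets that differ only in qubit 1: amplitudes (a, b) of (|…0…⟩, |…1…⟩) become ((a + b)/√2, (a − b)/√2). Kets absent from the input have amplitude 0.
(|000⟩, |010⟩): (a, b) = (0.8632, 0) → (0.6104, 0.6104)
(|100⟩, |110⟩): (a, b) = (0, -0.5048) → (-0.3569, 0.3569)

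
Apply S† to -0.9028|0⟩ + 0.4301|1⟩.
-0.9028|0⟩ - 0.4301i|1⟩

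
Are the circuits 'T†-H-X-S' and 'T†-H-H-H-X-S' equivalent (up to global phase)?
Yes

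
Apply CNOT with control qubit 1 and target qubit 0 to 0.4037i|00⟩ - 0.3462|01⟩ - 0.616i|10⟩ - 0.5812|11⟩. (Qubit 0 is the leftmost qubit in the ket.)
0.4037i|00⟩ - 0.5812|01⟩ - 0.616i|10⟩ - 0.3462|11⟩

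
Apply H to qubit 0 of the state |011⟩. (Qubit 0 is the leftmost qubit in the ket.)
1/√2|011⟩ + 1/√2|111⟩

H on qubit 0 mixes each pair of kets that differ only in qubit 0: amplitudes (a, b) of (|…0…⟩, |…1…⟩) become ((a + b)/√2, (a − b)/√2). Kets absent from the input have amplitude 0.
(|011⟩, |111⟩): (a, b) = (1, 0) → (1/√2, 1/√2)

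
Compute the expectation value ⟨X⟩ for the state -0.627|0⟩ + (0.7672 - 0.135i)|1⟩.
-0.9621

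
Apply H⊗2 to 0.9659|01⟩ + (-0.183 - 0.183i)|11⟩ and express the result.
(0.3915 - 0.0915i)|00⟩ + (-0.3915 + 0.0915i)|01⟩ + (0.5745 + 0.0915i)|10⟩ + (-0.5745 - 0.0915i)|11⟩

H⊗2 gives amp(|y⟩) = (1/2) Σ_x (−1)^(x·y) amp(|x⟩), where x·y is the number of positions in which both x and y have a 1.
|00⟩: (0.9659 + (-0.183 - 0.183i))/2 = (0.3915 - 0.0915i)
|01⟩: (-0.9659 - (-0.183 - 0.183i))/2 = (-0.3915 + 0.0915i)
|10⟩: (0.9659 - (-0.183 - 0.183i))/2 = (0.5745 + 0.0915i)
|11⟩: (-0.9659 + (-0.183 - 0.183i))/2 = (-0.5745 - 0.0915i)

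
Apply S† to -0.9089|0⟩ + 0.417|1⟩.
-0.9089|0⟩ - 0.417i|1⟩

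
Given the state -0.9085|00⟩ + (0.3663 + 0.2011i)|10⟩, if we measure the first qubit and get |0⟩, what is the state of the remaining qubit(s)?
-|0⟩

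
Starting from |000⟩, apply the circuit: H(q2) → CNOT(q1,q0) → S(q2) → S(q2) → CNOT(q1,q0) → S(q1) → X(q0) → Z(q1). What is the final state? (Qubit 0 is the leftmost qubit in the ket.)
1/√2|100⟩ - 1/√2|101⟩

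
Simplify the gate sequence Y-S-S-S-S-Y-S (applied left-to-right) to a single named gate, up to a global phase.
S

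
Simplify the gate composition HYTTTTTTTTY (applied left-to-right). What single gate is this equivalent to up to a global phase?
H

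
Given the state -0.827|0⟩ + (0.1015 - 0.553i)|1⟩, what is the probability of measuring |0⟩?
0.6839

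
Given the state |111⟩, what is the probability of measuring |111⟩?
1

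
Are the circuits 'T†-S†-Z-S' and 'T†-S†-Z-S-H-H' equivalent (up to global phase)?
Yes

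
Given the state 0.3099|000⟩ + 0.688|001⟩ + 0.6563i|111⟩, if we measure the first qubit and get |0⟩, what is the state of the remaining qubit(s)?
0.4107|00⟩ + 0.9118|01⟩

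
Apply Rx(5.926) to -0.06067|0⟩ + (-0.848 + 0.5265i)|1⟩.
(0.1532 + 0.1506i)|0⟩ + (0.8345 - 0.5073i)|1⟩

Rx(5.926) = [[cos(θ/2), −i·sin(θ/2)], [−i·sin(θ/2), cos(θ/2)]]; θ = 5.926, cos(θ/2) ≈ -0.984095, sin(θ/2) ≈ 0.177645.
With a = amp(|0⟩) = -0.06067 and b = amp(|1⟩) = (-0.848 + 0.5265i):
new amp(|0⟩) = (-0.984095)·a + (-0.177645i)·b = (0.1532 + 0.1506i)
new amp(|1⟩) = (-0.177645i)·a + (-0.984095)·b = (0.8345 - 0.5073i)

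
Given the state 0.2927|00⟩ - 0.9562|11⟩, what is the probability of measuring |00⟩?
0.08567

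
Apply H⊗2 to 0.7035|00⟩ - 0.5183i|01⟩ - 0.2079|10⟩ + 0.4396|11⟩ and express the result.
(0.4676 - 0.2592i)|00⟩ + (0.028 + 0.2592i)|01⟩ + (0.2359 - 0.2592i)|10⟩ + (0.6755 + 0.2592i)|11⟩

H⊗2 gives amp(|y⟩) = (1/2) Σ_x (−1)^(x·y) amp(|x⟩), where x·y is the number of positions in which both x and y have a 1.
|00⟩: (0.7035 - 0.5183i - 0.2079 + 0.4396)/2 = (0.4676 - 0.2592i)
|01⟩: (0.7035 + 0.5183i - 0.2079 - 0.4396)/2 = (0.028 + 0.2592i)
|10⟩: (0.7035 - 0.5183i + 0.2079 - 0.4396)/2 = (0.2359 - 0.2592i)
|11⟩: (0.7035 + 0.5183i + 0.2079 + 0.4396)/2 = (0.6755 + 0.2592i)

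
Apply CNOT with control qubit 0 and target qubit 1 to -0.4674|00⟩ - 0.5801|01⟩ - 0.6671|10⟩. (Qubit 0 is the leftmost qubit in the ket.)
-0.4674|00⟩ - 0.5801|01⟩ - 0.6671|11⟩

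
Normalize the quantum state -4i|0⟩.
-i|0⟩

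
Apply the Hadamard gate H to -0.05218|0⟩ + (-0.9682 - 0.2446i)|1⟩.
(-0.7215 - 0.173i)|0⟩ + (0.6477 + 0.173i)|1⟩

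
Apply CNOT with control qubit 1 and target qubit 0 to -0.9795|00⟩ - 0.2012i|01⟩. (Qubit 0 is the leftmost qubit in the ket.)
-0.9795|00⟩ - 0.2012i|11⟩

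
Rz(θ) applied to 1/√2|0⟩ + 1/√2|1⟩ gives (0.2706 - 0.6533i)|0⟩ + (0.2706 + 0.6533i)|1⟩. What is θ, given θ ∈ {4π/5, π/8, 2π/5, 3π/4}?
3π/4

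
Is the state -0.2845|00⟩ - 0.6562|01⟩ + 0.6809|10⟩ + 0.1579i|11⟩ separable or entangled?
Entangled

Writing the state as a|00⟩ + b|01⟩ + c|10⟩ + d|11⟩, it is a product state iff ad − bc = 0.
Here (a, b, c, d) = (-0.2845, -0.6562, 0.6809, 0.1579i): ad − bc = (-0.2845)(0.1579i) − (-0.6562)(0.6809) = (0.4468 - 0.04492i) ≠ 0, so the state is entangled.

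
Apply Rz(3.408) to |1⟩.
(-0.1328 + 0.9911i)|1⟩

Rz(3.408) = [[e^(−iθ/2), 0], [0, e^(iθ/2)]] with e^(±iθ/2) = cos(θ/2) ± i·sin(θ/2); θ = 3.408, cos(θ/2) ≈ -0.13281, sin(θ/2) ≈ 0.991142.
With a = amp(|0⟩) = 0 and b = amp(|1⟩) = 1:
new amp(|0⟩) = (-0.13281 - 0.991142i)·a = 0
new amp(|1⟩) = (-0.13281 + 0.991142i)·b = (-0.1328 + 0.9911i)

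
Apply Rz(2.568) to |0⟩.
(0.2829 - 0.9592i)|0⟩

Rz(2.568) = [[e^(−iθ/2), 0], [0, e^(iθ/2)]] with e^(±iθ/2) = cos(θ/2) ± i·sin(θ/2); θ = 2.568, cos(θ/2) ≈ 0.282881, sin(θ/2) ≈ 0.959155.
With a = amp(|0⟩) = 1 and b = amp(|1⟩) = 0:
new amp(|0⟩) = (0.282881 - 0.959155i)·a = (0.2829 - 0.9592i)
new amp(|1⟩) = (0.282881 + 0.959155i)·b = 0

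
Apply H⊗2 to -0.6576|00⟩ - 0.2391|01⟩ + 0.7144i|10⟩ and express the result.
(-0.4484 + 0.3572i)|00⟩ + (-0.2093 + 0.3572i)|01⟩ + (-0.4484 - 0.3572i)|10⟩ + (-0.2093 - 0.3572i)|11⟩

H⊗2 gives amp(|y⟩) = (1/2) Σ_x (−1)^(x·y) amp(|x⟩), where x·y is the number of positions in which both x and y have a 1.
|00⟩: (-0.6576 - 0.2391 + 0.7144i)/2 = (-0.4484 + 0.3572i)
|01⟩: (-0.6576 + 0.2391 + 0.7144i)/2 = (-0.2093 + 0.3572i)
|10⟩: (-0.6576 - 0.2391 - 0.7144i)/2 = (-0.4484 - 0.3572i)
|11⟩: (-0.6576 + 0.2391 - 0.7144i)/2 = (-0.2093 - 0.3572i)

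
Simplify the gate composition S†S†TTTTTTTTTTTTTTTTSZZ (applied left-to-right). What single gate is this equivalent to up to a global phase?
S†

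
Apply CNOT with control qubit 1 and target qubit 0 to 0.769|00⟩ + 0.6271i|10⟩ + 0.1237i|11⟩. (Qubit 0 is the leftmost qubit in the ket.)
0.769|00⟩ + 0.1237i|01⟩ + 0.6271i|10⟩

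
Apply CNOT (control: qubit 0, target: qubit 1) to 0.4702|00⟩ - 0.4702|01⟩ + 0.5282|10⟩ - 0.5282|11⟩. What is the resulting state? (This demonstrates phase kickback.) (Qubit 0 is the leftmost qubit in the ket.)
0.4702|00⟩ - 0.4702|01⟩ - 0.5282|10⟩ + 0.5282|11⟩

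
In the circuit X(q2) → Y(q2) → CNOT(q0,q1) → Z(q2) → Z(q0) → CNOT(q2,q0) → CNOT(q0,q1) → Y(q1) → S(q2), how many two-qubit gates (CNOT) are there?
3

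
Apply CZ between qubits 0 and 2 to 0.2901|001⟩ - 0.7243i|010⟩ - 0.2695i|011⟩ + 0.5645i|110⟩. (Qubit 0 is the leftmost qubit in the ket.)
0.2901|001⟩ - 0.7243i|010⟩ - 0.2695i|011⟩ + 0.5645i|110⟩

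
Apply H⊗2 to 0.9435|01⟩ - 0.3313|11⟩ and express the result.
0.3061|00⟩ - 0.3061|01⟩ + 0.6374|10⟩ - 0.6374|11⟩

H⊗2 gives amp(|y⟩) = (1/2) Σ_x (−1)^(x·y) amp(|x⟩), where x·y is the number of positions in which both x and y have a 1.
|00⟩: (0.9435 - 0.3313)/2 = 0.3061
|01⟩: (-0.9435 + 0.3313)/2 = -0.3061
|10⟩: (0.9435 + 0.3313)/2 = 0.6374
|11⟩: (-0.9435 - 0.3313)/2 = -0.6374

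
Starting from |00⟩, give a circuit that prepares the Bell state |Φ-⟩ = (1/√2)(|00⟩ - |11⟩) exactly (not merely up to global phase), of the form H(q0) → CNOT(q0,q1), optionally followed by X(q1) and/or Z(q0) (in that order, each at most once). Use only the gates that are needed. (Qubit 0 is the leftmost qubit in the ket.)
H(q0) → CNOT(q0,q1) → Z(q0)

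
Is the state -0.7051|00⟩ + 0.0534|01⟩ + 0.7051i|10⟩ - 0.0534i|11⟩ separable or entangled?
Separable

Writing the state as a|00⟩ + b|01⟩ + c|10⟩ + d|11⟩, it is a product state iff ad − bc = 0.
Here (a, b, c, d) = (-0.7051, 0.0534, 0.7051i, -0.0534i): ad − bc = (-0.7051)(-0.0534i) − (0.0534)(0.7051i) = 0, so the state is separable.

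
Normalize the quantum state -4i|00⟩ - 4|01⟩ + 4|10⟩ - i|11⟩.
-0.5714i|00⟩ - 0.5714|01⟩ + 0.5714|10⟩ - 0.1429i|11⟩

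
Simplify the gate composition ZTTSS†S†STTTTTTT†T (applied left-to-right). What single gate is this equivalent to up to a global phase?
Z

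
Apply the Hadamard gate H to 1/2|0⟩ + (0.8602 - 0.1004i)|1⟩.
(0.9618 - 0.07099i)|0⟩ + (-0.2547 + 0.07099i)|1⟩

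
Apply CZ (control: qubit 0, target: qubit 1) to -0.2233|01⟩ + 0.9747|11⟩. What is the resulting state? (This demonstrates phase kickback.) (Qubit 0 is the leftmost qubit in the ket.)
-0.2233|01⟩ - 0.9747|11⟩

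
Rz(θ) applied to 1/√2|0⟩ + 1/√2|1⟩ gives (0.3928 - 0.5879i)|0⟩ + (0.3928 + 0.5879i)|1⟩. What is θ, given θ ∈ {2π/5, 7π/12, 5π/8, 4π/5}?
5π/8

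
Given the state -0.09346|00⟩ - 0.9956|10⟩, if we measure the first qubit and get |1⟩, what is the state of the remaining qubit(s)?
-|0⟩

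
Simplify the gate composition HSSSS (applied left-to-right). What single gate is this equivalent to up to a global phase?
H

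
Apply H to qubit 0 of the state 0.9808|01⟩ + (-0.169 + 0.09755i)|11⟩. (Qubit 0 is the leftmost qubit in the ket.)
(0.574 + 0.06898i)|01⟩ + (0.813 - 0.06898i)|11⟩

H on qubit 0 mixes each pair of kets that differ only in qubit 0: amplitudes (a, b) of (|…0…⟩, |…1…⟩) become ((a + b)/√2, (a − b)/√2). Kets absent from the input have amplitude 0.
(|01⟩, |11⟩): (a, b) = (0.9808, (-0.169 + 0.09755i)) → ((0.574 + 0.06898i), (0.813 - 0.06898i))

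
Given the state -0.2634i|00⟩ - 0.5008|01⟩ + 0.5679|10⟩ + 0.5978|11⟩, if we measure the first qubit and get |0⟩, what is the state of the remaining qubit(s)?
-0.4655i|0⟩ - 0.885|1⟩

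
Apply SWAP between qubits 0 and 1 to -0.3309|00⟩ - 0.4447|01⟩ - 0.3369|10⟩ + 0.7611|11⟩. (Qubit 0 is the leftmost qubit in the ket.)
-0.3309|00⟩ - 0.3369|01⟩ - 0.4447|10⟩ + 0.7611|11⟩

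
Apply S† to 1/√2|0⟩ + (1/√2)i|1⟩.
1/√2|0⟩ + 1/√2|1⟩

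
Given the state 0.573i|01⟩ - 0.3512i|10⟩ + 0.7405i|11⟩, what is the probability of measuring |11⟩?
0.5483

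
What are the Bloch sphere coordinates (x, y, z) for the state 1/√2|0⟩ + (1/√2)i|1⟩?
(0, 1, 0)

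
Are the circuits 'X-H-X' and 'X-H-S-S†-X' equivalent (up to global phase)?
Yes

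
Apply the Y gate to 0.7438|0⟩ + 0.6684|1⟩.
-0.6684i|0⟩ + 0.7438i|1⟩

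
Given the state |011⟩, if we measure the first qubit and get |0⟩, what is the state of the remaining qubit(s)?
|11⟩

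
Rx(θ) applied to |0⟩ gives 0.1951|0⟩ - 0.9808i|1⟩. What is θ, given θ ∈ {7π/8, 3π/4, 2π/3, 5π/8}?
7π/8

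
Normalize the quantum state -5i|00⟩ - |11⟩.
-0.9806i|00⟩ - 0.1961|11⟩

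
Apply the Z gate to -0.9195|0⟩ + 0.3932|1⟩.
-0.9195|0⟩ - 0.3932|1⟩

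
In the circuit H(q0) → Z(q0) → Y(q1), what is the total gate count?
3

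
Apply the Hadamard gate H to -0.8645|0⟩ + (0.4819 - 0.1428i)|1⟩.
(-0.2705 - 0.101i)|0⟩ + (-0.952 + 0.101i)|1⟩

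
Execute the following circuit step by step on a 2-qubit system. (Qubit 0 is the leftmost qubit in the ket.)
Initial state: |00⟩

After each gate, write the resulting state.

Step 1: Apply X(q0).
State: |10⟩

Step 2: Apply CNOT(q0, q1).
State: |11⟩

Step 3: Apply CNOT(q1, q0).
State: |01⟩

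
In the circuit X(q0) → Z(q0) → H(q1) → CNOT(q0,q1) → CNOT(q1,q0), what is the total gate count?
5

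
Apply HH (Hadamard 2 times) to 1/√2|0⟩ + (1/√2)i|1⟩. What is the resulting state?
1/√2|0⟩ + (1/√2)i|1⟩

H² = I, so an even number of Hadamards cancels: H^2 = I and the state is unchanged.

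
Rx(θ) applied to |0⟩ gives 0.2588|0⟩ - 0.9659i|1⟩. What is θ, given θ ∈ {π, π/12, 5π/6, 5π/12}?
5π/6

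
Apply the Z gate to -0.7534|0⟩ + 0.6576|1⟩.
-0.7534|0⟩ - 0.6576|1⟩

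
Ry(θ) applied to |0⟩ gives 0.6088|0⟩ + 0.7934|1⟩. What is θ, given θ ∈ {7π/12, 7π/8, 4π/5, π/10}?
7π/12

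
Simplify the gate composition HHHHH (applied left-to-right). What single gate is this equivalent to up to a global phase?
H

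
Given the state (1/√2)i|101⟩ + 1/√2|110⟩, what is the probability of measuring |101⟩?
1/2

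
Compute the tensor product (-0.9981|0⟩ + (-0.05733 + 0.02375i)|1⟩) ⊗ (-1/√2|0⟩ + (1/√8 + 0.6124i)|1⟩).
0.7058|00⟩ + (-0.3529 - 0.6112i)|01⟩ + (0.04054 - 0.01679i)|10⟩ + (-0.03481 - 0.02671i)|11⟩

amp(|b₁b₂…⟩) = product of the factor amplitudes for bits b₁, b₂, …; only kets whose every factor amplitude is nonzero survive.
|00⟩: (-0.9981)(-1/√2) = 0.7058
|01⟩: (-0.9981)(1/√8 + 0.6124i) = (-0.3529 - 0.6112i)
|10⟩: (-0.05733 + 0.02375i)(-1/√2) = (0.04054 - 0.01679i)
|11⟩: (-0.05733 + 0.02375i)(1/√8 + 0.6124i) = (-0.03481 - 0.02671i)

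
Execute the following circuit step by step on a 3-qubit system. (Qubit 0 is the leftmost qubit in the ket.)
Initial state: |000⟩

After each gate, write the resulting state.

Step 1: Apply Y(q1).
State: i|010⟩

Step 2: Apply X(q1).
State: i|000⟩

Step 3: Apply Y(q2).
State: -|001⟩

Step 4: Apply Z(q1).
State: -|001⟩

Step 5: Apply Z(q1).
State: -|001⟩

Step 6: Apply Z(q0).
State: -|001⟩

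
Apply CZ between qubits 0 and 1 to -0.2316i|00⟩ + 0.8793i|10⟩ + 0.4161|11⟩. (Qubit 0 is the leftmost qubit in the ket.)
-0.2316i|00⟩ + 0.8793i|10⟩ - 0.4161|11⟩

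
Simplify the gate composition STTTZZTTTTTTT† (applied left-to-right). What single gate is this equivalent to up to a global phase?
S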